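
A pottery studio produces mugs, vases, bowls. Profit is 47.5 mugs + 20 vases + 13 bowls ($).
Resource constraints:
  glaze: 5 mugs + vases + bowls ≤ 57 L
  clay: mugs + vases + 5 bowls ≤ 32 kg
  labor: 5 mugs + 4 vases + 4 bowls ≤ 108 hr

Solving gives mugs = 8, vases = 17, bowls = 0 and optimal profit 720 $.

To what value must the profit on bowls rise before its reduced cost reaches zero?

20

At the optimum: glaze uses 57 of 57 (binding); clay uses 25 of 32 (slack = 7); labor uses 108 of 108 (binding).
Slack constraints have shadow price 0 (complementary slackness).
Dual feasibility on the basic columns requires 5·y_glaze + 5·y_labor = 47.5, 1·y_glaze + 4·y_labor = 20.
Solving: y_glaze = 6, y_labor = 3.5.
bowls enters the basis when its profit ≥ yᵀa₃ = 6·1 + 3.5·4 = 20.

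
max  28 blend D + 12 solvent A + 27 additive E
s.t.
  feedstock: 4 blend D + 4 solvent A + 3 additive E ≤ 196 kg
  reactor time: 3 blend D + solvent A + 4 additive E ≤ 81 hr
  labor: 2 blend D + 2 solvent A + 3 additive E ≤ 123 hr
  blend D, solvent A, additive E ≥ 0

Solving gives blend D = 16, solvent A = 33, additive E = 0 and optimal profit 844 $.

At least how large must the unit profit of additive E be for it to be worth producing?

35

Binding: feedstock and reactor time. Non-binding: labor (25 unused).
Since labor is not tight, its dual is 0.
The binding rows give the dual system: 4·y_feedstock + 3·y_reactor time = 28 and 4·y_feedstock + 1·y_reactor time = 12.
Solving: y_feedstock = 1, y_reactor time = 8.
additive E enters the basis when its profit ≥ yᵀa₃ = 1·3 + 8·4 = 35.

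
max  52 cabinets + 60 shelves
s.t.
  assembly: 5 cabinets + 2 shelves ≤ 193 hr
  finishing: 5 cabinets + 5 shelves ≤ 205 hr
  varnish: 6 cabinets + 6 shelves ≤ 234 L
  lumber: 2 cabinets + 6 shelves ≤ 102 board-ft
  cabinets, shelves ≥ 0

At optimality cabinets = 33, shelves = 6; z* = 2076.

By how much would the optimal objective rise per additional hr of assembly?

Check each constraint at x*: assembly 177/193 (slack 16); finishing 195/205 (slack 10); varnish 234/234 (tight); lumber 102/102 (tight).
Since assembly, finishing are not tight, their duals are 0.
The binding rows give the dual system: 6·y_varnish + 2·y_lumber = 52 and 6·y_varnish + 6·y_lumber = 60.
Solving: y_varnish = 8, y_lumber = 2.
Shadow price of assembly = 0.

0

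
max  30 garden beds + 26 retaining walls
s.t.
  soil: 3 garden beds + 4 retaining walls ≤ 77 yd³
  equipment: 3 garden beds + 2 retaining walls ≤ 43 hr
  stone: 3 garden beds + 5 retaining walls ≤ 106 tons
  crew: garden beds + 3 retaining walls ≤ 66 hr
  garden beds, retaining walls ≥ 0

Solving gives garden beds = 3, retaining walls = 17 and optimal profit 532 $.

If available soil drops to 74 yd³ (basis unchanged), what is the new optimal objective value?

Check each constraint at x*: soil 77/77 (tight); equipment 43/43 (tight); stone 94/106 (slack 12); crew 54/66 (slack 12).
Since stone, crew are not tight, their duals are 0.
From A_Bᵀ y = c: 3·y_soil + 3·y_equipment = 30; 4·y_soil + 2·y_equipment = 26.
Solving: y_soil = 3, y_equipment = 7.
Δz = y_soil·Δb = 3 × (-3) = -9, so new z* = 532 − 9 = 523.

523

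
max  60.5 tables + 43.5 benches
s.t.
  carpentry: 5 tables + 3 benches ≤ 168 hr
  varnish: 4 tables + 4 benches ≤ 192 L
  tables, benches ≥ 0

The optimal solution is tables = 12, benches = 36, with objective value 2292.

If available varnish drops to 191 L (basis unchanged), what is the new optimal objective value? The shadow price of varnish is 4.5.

Δb = -1, so new z* = 2292 + (4.5)·(-1) = 2292 − 4.5 = 2287.5.

2287.5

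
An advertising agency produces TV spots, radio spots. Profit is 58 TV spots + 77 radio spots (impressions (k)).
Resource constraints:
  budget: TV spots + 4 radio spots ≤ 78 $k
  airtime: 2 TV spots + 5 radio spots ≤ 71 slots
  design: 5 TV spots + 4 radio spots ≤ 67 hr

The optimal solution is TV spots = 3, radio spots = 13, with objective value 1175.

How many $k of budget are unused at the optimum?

budget used = 1·3 + 4·13 = 55; slack = 78 − 55 = 23.

23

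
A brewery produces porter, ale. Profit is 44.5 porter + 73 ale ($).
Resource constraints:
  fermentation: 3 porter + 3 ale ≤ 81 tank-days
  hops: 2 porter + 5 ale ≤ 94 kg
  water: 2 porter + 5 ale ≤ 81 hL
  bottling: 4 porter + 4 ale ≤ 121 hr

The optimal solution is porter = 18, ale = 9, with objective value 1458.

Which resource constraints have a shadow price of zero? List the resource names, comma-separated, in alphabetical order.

fermentation: 81/81 (binding)
hops: 81/94 (slack 13)
water: 81/81 (binding)
bottling: 108/121 (slack 13)
By complementary slackness, a constraint with positive slack has shadow price 0 → bottling, hops.

bottling, hops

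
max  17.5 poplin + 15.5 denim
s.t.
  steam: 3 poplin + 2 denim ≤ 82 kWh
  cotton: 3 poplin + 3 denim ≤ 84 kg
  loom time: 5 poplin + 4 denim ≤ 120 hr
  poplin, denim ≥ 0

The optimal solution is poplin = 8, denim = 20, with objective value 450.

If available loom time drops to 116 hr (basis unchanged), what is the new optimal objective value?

Binding: cotton and loom time. Non-binding: steam (18 unused).
Slack constraints have shadow price 0 (complementary slackness).
Dual feasibility on the basic columns requires 3·y_cotton + 5·y_loom time = 17.5, 3·y_cotton + 4·y_loom time = 15.5.
Solving: y_cotton = 2.5, y_loom time = 2.
Δz = y_loom time·Δb = 2 × (-4) = -8, so new z* = 450 − 8 = 442.

442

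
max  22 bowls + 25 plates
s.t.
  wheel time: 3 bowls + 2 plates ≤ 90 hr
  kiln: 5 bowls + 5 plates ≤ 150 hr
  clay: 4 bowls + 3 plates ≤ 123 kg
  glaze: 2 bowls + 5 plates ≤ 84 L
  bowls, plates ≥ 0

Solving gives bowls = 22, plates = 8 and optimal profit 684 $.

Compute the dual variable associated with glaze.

At the optimum: wheel time uses 82 of 90 (slack = 8); kiln uses 150 of 150 (binding); clay uses 112 of 123 (slack = 11); glaze uses 84 of 84 (binding).
Slack constraints have shadow price 0 (complementary slackness).
From A_Bᵀ y = c: 5·y_kiln + 2·y_glaze = 22; 5·y_kiln + 5·y_glaze = 25.
→ y_kiln = 4 and y_glaze = 1.
Shadow price of glaze = 1.

1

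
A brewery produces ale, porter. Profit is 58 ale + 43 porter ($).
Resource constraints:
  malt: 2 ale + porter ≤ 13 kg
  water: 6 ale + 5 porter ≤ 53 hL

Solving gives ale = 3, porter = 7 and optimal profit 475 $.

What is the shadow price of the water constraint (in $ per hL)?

7

Both malt and water are binding at x*.
Dual feasibility on the basic columns requires 2·y_malt + 6·y_water = 58, 1·y_malt + 5·y_water = 43.
Solving: y_malt = 8, y_water = 7.
Shadow price of water = 7.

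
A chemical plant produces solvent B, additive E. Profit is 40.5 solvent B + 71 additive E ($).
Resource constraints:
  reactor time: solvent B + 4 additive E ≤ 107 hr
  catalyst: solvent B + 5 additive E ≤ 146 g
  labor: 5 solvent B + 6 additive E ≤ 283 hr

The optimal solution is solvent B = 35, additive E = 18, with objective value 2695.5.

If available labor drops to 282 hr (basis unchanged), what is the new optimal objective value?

2689

Binding: reactor time and labor. Non-binding: catalyst (21 unused).
By complementary slackness, y = 0 for the non-binding constraint.
From A_Bᵀ y = c: 1·y_reactor time + 5·y_labor = 40.5; 4·y_reactor time + 6·y_labor = 71.
Solving: y_reactor time = 8, y_labor = 6.5.
Δz = y_labor·Δb = 6.5 × (-1) = -6.5, so new z* = 2695.5 − 6.5 = 2689.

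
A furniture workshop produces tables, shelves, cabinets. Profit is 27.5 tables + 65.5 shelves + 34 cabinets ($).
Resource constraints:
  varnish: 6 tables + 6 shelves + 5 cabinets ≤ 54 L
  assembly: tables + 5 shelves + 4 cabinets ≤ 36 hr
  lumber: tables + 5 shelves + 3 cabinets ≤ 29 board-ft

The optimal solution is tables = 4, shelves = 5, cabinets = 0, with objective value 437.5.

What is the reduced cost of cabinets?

-9.5

Check each constraint at x*: varnish 54/54 (tight); assembly 29/36 (slack 7); lumber 29/29 (tight).
By complementary slackness, y = 0 for the non-binding constraint.
Dual feasibility on the basic columns requires 6·y_varnish + 1·y_lumber = 27.5, 6·y_varnish + 5·y_lumber = 65.5.
This yields shadow prices y_varnish = 3, y_lumber = 9.5.
Reduced cost of cabinets: c₃ − yᵀa₃ = 34 − (3·5 + 9.5·3) = 34 − 43.5 = -9.5.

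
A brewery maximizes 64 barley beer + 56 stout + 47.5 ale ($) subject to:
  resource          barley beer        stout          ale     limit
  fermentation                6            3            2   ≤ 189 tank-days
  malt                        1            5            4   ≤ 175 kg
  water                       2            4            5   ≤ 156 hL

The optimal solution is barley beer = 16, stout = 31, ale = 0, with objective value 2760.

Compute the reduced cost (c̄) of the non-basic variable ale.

Check each constraint at x*: fermentation 189/189 (tight); malt 171/175 (slack 4); water 156/156 (tight).
Slack constraints have shadow price 0 (complementary slackness).
The binding rows give the dual system: 6·y_fermentation + 2·y_water = 64 and 3·y_fermentation + 4·y_water = 56.
→ y_fermentation = 8 and y_water = 8.
Reduced cost of ale: c₃ − yᵀa₃ = 47.5 − (8·2 + 8·5) = 47.5 − 56 = -8.5.

-8.5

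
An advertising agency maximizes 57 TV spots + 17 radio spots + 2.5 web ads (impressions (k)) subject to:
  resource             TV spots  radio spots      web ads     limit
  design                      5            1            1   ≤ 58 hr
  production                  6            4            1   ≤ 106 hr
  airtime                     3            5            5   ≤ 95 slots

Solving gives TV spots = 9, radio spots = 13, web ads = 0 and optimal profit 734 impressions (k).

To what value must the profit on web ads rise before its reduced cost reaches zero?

Check each constraint at x*: design 58/58 (tight); production 106/106 (tight); airtime 92/95 (slack 3).
Slack constraints have shadow price 0 (complementary slackness).
The binding rows give the dual system: 5·y_design + 6·y_production = 57 and 1·y_design + 4·y_production = 17.
Solving: y_design = 9, y_production = 2.
web ads enters the basis when its profit ≥ yᵀa₃ = 9·1 + 2·1 = 11.

11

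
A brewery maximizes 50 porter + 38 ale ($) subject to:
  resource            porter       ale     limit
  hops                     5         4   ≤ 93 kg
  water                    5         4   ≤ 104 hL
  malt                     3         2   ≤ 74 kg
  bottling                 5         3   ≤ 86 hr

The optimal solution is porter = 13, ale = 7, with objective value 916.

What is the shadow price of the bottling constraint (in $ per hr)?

2

Check each constraint at x*: hops 93/93 (tight); water 93/104 (slack 11); malt 53/74 (slack 21); bottling 86/86 (tight).
Slack constraints have shadow price 0 (complementary slackness).
The binding rows give the dual system: 5·y_hops + 5·y_bottling = 50 and 4·y_hops + 3·y_bottling = 38.
→ y_hops = 8 and y_bottling = 2.
Shadow price of bottling = 2.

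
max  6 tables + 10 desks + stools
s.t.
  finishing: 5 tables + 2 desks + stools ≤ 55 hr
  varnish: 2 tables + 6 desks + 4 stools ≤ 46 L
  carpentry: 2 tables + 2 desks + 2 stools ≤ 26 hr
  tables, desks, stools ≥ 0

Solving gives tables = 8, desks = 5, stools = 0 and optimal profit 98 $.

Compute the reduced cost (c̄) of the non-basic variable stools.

Check each constraint at x*: finishing 50/55 (slack 5); varnish 46/46 (tight); carpentry 26/26 (tight).
Slack constraints have shadow price 0 (complementary slackness).
The binding rows give the dual system: 2·y_varnish + 2·y_carpentry = 6 and 6·y_varnish + 2·y_carpentry = 10.
→ y_varnish = 1 and y_carpentry = 2.
Reduced cost of stools: c₃ − yᵀa₃ = 1 − (1·4 + 2·2) = 1 − 8 = -7.

-7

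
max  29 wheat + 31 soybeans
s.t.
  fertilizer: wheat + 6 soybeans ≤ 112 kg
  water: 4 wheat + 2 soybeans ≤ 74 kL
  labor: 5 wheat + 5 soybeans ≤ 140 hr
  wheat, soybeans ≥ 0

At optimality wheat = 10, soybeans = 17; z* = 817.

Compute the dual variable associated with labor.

0

Check each constraint at x*: fertilizer 112/112 (tight); water 74/74 (tight); labor 135/140 (slack 5).
By complementary slackness, y = 0 for the non-binding constraint.
The binding rows give the dual system: 1·y_fertilizer + 4·y_water = 29 and 6·y_fertilizer + 2·y_water = 31.
Solving: y_fertilizer = 3, y_water = 6.5.
Shadow price of labor = 0.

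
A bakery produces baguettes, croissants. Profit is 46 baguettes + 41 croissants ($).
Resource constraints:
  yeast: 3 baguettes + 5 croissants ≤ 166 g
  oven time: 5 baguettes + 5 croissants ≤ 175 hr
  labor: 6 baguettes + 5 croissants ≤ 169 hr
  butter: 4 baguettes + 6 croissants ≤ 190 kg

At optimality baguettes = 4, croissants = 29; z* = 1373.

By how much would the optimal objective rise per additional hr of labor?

7

At the optimum: yeast uses 157 of 166 (slack = 9); oven time uses 165 of 175 (slack = 10); labor uses 169 of 169 (binding); butter uses 190 of 190 (binding).
Since yeast, oven time are not tight, their duals are 0.
Dual feasibility on the basic columns requires 6·y_labor + 4·y_butter = 46, 5·y_labor + 6·y_butter = 41.
This yields shadow prices y_labor = 7, y_butter = 1.
Shadow price of labor = 7.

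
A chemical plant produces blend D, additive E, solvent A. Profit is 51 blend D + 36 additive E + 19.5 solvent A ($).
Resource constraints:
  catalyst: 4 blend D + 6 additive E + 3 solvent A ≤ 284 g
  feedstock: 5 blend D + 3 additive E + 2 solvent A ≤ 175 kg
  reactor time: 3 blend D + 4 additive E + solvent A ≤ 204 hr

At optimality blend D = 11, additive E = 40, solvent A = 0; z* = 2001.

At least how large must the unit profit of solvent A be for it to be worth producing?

Check each constraint at x*: catalyst 284/284 (tight); feedstock 175/175 (tight); reactor time 193/204 (slack 11).
Slack constraints have shadow price 0 (complementary slackness).
The binding rows give the dual system: 4·y_catalyst + 5·y_feedstock = 51 and 6·y_catalyst + 3·y_feedstock = 36.
Solving: y_catalyst = 1.5, y_feedstock = 9.
solvent A enters the basis when its profit ≥ yᵀa₃ = 1.5·3 + 9·2 = 22.5.

22.5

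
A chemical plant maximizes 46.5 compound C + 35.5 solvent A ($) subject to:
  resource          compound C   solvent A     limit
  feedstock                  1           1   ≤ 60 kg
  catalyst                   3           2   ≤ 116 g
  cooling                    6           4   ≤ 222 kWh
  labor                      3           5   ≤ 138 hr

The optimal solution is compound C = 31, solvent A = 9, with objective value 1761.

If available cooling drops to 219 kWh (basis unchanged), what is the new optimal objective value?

Check each constraint at x*: feedstock 40/60 (slack 20); catalyst 111/116 (slack 5); cooling 222/222 (tight); labor 138/138 (tight).
Slack constraints have shadow price 0 (complementary slackness).
From A_Bᵀ y = c: 6·y_cooling + 3·y_labor = 46.5; 4·y_cooling + 5·y_labor = 35.5.
→ y_cooling = 7 and y_labor = 1.5.
Δz = y_cooling·Δb = 7 × (-3) = -21, so new z* = 1761 − 21 = 1740.

1740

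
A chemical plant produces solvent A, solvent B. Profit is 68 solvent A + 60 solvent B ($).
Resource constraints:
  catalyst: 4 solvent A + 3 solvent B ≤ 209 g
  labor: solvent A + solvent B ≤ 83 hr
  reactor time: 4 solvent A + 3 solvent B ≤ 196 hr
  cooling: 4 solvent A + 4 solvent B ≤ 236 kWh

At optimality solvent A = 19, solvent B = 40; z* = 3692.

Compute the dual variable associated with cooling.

Binding: reactor time and cooling. Non-binding: catalyst (13 unused), labor (24 unused).
By complementary slackness, y = 0 for the non-binding constraints.
From A_Bᵀ y = c: 4·y_reactor time + 4·y_cooling = 68; 3·y_reactor time + 4·y_cooling = 60.
This yields shadow prices y_reactor time = 8, y_cooling = 9.
Shadow price of cooling = 9.

9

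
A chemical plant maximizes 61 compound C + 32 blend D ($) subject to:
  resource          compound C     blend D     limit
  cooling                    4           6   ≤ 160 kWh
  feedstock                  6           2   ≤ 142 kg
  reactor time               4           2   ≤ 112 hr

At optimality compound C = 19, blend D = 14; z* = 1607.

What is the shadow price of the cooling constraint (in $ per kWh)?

Check each constraint at x*: cooling 160/160 (tight); feedstock 142/142 (tight); reactor time 104/112 (slack 8).
Slack constraints have shadow price 0 (complementary slackness).
The binding rows give the dual system: 4·y_cooling + 6·y_feedstock = 61 and 6·y_cooling + 2·y_feedstock = 32.
→ y_cooling = 2.5 and y_feedstock = 8.5.
Shadow price of cooling = 2.5.

2.5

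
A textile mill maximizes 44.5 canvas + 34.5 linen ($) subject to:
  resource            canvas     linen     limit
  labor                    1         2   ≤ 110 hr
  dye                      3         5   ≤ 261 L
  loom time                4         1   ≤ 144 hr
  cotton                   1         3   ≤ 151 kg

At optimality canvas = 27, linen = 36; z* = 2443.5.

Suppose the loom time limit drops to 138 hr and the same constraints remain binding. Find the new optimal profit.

Binding: dye and loom time. Non-binding: labor (11 unused), cotton (16 unused).
Slack constraints have shadow price 0 (complementary slackness).
From A_Bᵀ y = c: 3·y_dye + 4·y_loom time = 44.5; 5·y_dye + 1·y_loom time = 34.5.
Solving: y_dye = 5.5, y_loom time = 7.
Δz = y_loom time·Δb = 7 × (-6) = -42, so new z* = 2443.5 − 42 = 2401.5.

2401.5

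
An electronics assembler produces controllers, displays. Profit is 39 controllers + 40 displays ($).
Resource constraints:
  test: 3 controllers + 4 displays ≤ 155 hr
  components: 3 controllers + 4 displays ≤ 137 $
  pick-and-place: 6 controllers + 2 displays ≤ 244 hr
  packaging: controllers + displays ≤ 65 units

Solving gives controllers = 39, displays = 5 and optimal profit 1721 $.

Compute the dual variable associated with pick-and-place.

2

Binding: components and pick-and-place. Non-binding: test (18 unused), packaging (21 unused).
Since test, packaging are not tight, their duals are 0.
The binding rows give the dual system: 3·y_components + 6·y_pick-and-place = 39 and 4·y_components + 2·y_pick-and-place = 40.
→ y_components = 9 and y_pick-and-place = 2.
Shadow price of pick-and-place = 2.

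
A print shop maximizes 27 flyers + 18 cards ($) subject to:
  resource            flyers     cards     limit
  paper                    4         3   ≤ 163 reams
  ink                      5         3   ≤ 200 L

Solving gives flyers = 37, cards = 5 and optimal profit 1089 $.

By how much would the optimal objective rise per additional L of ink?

Both paper and ink are binding at x*.
The binding rows give the dual system: 4·y_paper + 5·y_ink = 27 and 3·y_paper + 3·y_ink = 18.
This yields shadow prices y_paper = 3, y_ink = 3.
Shadow price of ink = 3.

3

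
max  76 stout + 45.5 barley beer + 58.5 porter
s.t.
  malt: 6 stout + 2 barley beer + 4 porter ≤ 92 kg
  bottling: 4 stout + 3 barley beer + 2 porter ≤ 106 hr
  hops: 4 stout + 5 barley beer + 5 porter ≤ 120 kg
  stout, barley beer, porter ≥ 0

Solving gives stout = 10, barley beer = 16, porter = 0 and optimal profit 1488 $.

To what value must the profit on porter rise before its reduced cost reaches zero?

63.5

At the optimum: malt uses 92 of 92 (binding); bottling uses 88 of 106 (slack = 18); hops uses 120 of 120 (binding).
By complementary slackness, y = 0 for the non-binding constraint.
The binding rows give the dual system: 6·y_malt + 4·y_hops = 76 and 2·y_malt + 5·y_hops = 45.5.
→ y_malt = 9 and y_hops = 5.5.
porter enters the basis when its profit ≥ yᵀa₃ = 9·4 + 5.5·5 = 63.5.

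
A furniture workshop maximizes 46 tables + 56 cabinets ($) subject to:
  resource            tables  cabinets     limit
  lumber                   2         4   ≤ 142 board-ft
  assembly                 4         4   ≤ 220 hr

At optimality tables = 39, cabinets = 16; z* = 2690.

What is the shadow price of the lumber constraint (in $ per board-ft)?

5

At the optimum: lumber uses 142 of 142 (binding); assembly uses 220 of 220 (binding).
The binding rows give the dual system: 2·y_lumber + 4·y_assembly = 46 and 4·y_lumber + 4·y_assembly = 56.
Solving: y_lumber = 5, y_assembly = 9.
Shadow price of lumber = 5.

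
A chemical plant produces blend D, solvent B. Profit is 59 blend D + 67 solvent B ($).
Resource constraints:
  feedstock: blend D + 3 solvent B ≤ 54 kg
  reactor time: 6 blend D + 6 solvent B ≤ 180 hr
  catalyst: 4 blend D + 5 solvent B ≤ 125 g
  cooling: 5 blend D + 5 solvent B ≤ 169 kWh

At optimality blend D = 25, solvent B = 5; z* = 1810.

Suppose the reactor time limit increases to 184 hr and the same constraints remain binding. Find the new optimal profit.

Binding: reactor time and catalyst. Non-binding: feedstock (14 unused), cooling (19 unused).
By complementary slackness, y = 0 for the non-binding constraints.
The binding rows give the dual system: 6·y_reactor time + 4·y_catalyst = 59 and 6·y_reactor time + 5·y_catalyst = 67.
Solving: y_reactor time = 4.5, y_catalyst = 8.
Δz = y_reactor time·Δb = 4.5 × (4) = 18, so new z* = 1810 + 18 = 1828.

1828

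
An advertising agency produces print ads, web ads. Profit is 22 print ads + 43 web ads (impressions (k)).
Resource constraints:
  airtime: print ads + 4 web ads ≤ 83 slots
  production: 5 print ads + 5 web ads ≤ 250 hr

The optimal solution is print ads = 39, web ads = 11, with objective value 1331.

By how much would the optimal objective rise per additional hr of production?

Check each constraint at x*: airtime 83/83 (tight); production 250/250 (tight).
Dual feasibility on the basic columns requires 1·y_airtime + 5·y_production = 22, 4·y_airtime + 5·y_production = 43.
Solving: y_airtime = 7, y_production = 3.
Shadow price of production = 3.

3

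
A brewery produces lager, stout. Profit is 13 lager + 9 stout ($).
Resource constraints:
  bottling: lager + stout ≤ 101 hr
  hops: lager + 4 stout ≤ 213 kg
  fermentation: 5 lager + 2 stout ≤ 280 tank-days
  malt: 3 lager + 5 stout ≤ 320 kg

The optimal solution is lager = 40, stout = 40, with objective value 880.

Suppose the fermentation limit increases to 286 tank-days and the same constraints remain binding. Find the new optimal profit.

892

Check each constraint at x*: bottling 80/101 (slack 21); hops 200/213 (slack 13); fermentation 280/280 (tight); malt 320/320 (tight).
By complementary slackness, y = 0 for the non-binding constraints.
Dual feasibility on the basic columns requires 5·y_fermentation + 3·y_malt = 13, 2·y_fermentation + 5·y_malt = 9.
This yields shadow prices y_fermentation = 2, y_malt = 1.
Δz = y_fermentation·Δb = 2 × (6) = 12, so new z* = 880 + 12 = 892.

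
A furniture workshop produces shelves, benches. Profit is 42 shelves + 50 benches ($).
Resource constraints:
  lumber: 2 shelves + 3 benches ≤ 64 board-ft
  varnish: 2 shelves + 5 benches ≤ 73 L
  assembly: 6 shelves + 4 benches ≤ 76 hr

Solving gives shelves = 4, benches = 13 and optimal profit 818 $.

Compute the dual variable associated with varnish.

Binding: varnish and assembly. Non-binding: lumber (17 unused).
By complementary slackness, y = 0 for the non-binding constraint.
The binding rows give the dual system: 2·y_varnish + 6·y_assembly = 42 and 5·y_varnish + 4·y_assembly = 50.
→ y_varnish = 6 and y_assembly = 5.
Shadow price of varnish = 6.

6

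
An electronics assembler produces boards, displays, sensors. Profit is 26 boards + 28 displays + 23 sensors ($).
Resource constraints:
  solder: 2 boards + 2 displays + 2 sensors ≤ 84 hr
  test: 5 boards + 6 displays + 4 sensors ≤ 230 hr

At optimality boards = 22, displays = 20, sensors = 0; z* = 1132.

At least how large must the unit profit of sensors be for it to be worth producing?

24

At the optimum: solder uses 84 of 84 (binding); test uses 230 of 230 (binding).
From A_Bᵀ y = c: 2·y_solder + 5·y_test = 26; 2·y_solder + 6·y_test = 28.
Solving: y_solder = 8, y_test = 2.
sensors enters the basis when its profit ≥ yᵀa₃ = 8·2 + 2·4 = 24.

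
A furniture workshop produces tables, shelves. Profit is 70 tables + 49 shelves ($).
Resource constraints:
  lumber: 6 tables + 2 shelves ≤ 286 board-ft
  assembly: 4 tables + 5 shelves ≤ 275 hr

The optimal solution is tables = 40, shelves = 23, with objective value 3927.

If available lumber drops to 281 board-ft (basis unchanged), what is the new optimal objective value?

3892

At the optimum: lumber uses 286 of 286 (binding); assembly uses 275 of 275 (binding).
From A_Bᵀ y = c: 6·y_lumber + 4·y_assembly = 70; 2·y_lumber + 5·y_assembly = 49.
This yields shadow prices y_lumber = 7, y_assembly = 7.
Δz = y_lumber·Δb = 7 × (-5) = -35, so new z* = 3927 − 35 = 3892.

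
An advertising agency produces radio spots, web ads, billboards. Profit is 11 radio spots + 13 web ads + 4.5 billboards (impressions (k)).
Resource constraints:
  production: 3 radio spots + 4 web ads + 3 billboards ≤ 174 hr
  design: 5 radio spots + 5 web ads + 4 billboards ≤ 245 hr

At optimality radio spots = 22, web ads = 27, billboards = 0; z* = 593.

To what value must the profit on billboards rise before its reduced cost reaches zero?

At the optimum: production uses 174 of 174 (binding); design uses 245 of 245 (binding).
The binding rows give the dual system: 3·y_production + 5·y_design = 11 and 4·y_production + 5·y_design = 13.
→ y_production = 2 and y_design = 1.
billboards enters the basis when its profit ≥ yᵀa₃ = 2·3 + 1·4 = 10.

10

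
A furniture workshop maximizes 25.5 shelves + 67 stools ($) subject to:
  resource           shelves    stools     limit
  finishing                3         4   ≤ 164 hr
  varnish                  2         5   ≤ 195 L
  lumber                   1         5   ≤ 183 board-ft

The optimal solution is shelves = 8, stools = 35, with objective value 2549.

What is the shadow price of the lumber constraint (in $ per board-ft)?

At the optimum: finishing uses 164 of 164 (binding); varnish uses 191 of 195 (slack = 4); lumber uses 183 of 183 (binding).
Since varnish is not tight, its dual is 0.
The binding rows give the dual system: 3·y_finishing + 1·y_lumber = 25.5 and 4·y_finishing + 5·y_lumber = 67.
Solving: y_finishing = 5.5, y_lumber = 9.
Shadow price of lumber = 9.

9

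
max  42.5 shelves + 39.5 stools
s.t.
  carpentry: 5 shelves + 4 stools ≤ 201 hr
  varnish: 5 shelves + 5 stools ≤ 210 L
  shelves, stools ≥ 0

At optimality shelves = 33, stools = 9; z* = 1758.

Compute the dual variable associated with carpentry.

Check each constraint at x*: carpentry 201/201 (tight); varnish 210/210 (tight).
From A_Bᵀ y = c: 5·y_carpentry + 5·y_varnish = 42.5; 4·y_carpentry + 5·y_varnish = 39.5.
This yields shadow prices y_carpentry = 3, y_varnish = 5.5.
Shadow price of carpentry = 3.

3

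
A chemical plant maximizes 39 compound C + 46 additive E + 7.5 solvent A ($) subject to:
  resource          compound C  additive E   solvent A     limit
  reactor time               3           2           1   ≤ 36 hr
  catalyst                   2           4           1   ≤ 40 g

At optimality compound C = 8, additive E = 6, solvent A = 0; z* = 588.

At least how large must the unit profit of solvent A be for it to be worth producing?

15.5

At the optimum: reactor time uses 36 of 36 (binding); catalyst uses 40 of 40 (binding).
The binding rows give the dual system: 3·y_reactor time + 2·y_catalyst = 39 and 2·y_reactor time + 4·y_catalyst = 46.
→ y_reactor time = 8 and y_catalyst = 7.5.
solvent A enters the basis when its profit ≥ yᵀa₃ = 8·1 + 7.5·1 = 15.5.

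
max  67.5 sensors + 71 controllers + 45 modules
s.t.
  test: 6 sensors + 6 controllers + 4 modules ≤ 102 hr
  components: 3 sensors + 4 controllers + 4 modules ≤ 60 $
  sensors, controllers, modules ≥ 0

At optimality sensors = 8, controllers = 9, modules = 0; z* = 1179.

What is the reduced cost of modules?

-7

At the optimum: test uses 102 of 102 (binding); components uses 60 of 60 (binding).
The binding rows give the dual system: 6·y_test + 3·y_components = 67.5 and 6·y_test + 4·y_components = 71.
Solving: y_test = 9.5, y_components = 3.5.
Reduced cost of modules: c₃ − yᵀa₃ = 45 − (9.5·4 + 3.5·4) = 45 − 52 = -7.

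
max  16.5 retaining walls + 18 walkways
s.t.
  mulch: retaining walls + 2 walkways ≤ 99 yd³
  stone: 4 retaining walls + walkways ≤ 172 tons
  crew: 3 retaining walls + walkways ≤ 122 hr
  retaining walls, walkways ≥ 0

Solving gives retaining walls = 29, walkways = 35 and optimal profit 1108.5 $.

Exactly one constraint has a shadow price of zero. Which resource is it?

mulch: 99/99 (binding)
stone: 151/172 (slack 21)
crew: 122/122 (binding)
By complementary slackness, a constraint with positive slack has shadow price 0 → stone.

stone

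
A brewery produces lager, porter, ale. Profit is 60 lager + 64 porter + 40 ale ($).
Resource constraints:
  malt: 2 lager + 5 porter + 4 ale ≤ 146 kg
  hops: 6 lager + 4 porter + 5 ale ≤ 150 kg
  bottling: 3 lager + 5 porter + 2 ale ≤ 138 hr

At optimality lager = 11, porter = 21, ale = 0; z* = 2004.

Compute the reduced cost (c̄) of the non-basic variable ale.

At the optimum: malt uses 127 of 146 (slack = 19); hops uses 150 of 150 (binding); bottling uses 138 of 138 (binding).
Since malt is not tight, its dual is 0.
The binding rows give the dual system: 6·y_hops + 3·y_bottling = 60 and 4·y_hops + 5·y_bottling = 64.
→ y_hops = 6 and y_bottling = 8.
Reduced cost of ale: c₃ − yᵀa₃ = 40 − (6·5 + 8·2) = 40 − 46 = -6.

-6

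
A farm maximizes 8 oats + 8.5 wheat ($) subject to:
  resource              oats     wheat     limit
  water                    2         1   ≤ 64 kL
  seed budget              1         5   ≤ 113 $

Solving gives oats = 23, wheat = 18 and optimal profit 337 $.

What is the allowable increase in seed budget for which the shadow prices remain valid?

Binding constraints: water, seed budget. The basis is B = [[2,1],[1,5]] with det 9.
Per unit increase in seed budget, x* moves by d = (-0.1111, 0.2222).
The basis stays optimal until oats reaches 0; allowable increase = 207 $.

207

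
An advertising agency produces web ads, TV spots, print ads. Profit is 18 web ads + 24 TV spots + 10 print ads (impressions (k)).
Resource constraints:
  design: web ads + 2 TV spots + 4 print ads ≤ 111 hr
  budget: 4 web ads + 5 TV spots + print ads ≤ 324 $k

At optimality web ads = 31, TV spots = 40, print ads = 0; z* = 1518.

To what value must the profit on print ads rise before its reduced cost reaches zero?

12

Check each constraint at x*: design 111/111 (tight); budget 324/324 (tight).
The binding rows give the dual system: 1·y_design + 4·y_budget = 18 and 2·y_design + 5·y_budget = 24.
→ y_design = 2 and y_budget = 4.
print ads enters the basis when its profit ≥ yᵀa₃ = 2·4 + 4·1 = 12.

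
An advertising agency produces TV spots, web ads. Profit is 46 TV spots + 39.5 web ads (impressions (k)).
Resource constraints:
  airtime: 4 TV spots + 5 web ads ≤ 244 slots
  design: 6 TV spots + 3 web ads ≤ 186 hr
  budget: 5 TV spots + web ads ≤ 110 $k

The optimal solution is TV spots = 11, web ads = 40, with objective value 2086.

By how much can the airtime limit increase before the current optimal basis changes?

66

Binding constraints: airtime, design. The basis is B = [[4,5],[6,3]] with det -18.
Per unit increase in airtime, x* moves by d = (-0.1667, 0.3333).
The basis stays optimal until TV spots reaches 0; allowable increase = 66 slots.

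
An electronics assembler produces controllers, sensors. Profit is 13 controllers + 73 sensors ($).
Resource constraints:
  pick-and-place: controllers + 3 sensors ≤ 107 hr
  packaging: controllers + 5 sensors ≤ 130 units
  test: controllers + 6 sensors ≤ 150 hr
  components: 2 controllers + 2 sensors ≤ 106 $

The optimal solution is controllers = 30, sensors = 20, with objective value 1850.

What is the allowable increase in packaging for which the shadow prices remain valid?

Binding constraints: packaging, test. The basis is B = [[1,5],[1,6]] with det 1.
Per unit increase in packaging, x* moves by d = (6, -1).
The basis stays optimal until components becomes binding; allowable increase = 0.6 units.

0.6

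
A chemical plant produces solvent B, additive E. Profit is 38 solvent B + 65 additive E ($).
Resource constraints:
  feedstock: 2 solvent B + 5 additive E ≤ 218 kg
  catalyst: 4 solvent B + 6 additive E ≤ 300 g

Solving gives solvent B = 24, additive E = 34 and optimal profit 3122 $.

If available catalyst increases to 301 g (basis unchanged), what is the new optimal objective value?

3129.5

Check each constraint at x*: feedstock 218/218 (tight); catalyst 300/300 (tight).
Dual feasibility on the basic columns requires 2·y_feedstock + 4·y_catalyst = 38, 5·y_feedstock + 6·y_catalyst = 65.
This yields shadow prices y_feedstock = 4, y_catalyst = 7.5.
Δz = y_catalyst·Δb = 7.5 × (1) = 7.5, so new z* = 3122 + 7.5 = 3129.5.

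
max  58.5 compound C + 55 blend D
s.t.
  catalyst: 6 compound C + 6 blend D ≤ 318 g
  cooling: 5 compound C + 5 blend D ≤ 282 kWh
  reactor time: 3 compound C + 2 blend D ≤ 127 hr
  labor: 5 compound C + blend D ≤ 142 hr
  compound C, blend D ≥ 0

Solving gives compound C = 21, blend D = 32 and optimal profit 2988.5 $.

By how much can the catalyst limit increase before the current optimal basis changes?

20.4

Binding constraints: catalyst, reactor time. The basis is B = [[6,6],[3,2]] with det -6.
Per unit increase in catalyst, x* moves by d = (-0.3333, 0.5).
The basis stays optimal until cooling becomes binding; allowable increase = 20.4 g.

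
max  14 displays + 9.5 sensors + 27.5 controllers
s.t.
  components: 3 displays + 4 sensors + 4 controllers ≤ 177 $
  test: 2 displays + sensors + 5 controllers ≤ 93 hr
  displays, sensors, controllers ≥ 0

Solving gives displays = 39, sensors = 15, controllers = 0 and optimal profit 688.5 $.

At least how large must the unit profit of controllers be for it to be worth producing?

At the optimum: components uses 177 of 177 (binding); test uses 93 of 93 (binding).
The binding rows give the dual system: 3·y_components + 2·y_test = 14 and 4·y_components + 1·y_test = 9.5.
Solving: y_components = 1, y_test = 5.5.
controllers enters the basis when its profit ≥ yᵀa₃ = 1·4 + 5.5·5 = 31.5.

31.5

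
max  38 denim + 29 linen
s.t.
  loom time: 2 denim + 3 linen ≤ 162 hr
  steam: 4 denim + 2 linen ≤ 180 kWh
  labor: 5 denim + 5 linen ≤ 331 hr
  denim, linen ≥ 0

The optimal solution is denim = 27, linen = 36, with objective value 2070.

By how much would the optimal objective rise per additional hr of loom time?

5

At the optimum: loom time uses 162 of 162 (binding); steam uses 180 of 180 (binding); labor uses 315 of 331 (slack = 16).
Slack constraints have shadow price 0 (complementary slackness).
The binding rows give the dual system: 2·y_loom time + 4·y_steam = 38 and 3·y_loom time + 2·y_steam = 29.
Solving: y_loom time = 5, y_steam = 7.
Shadow price of loom time = 5.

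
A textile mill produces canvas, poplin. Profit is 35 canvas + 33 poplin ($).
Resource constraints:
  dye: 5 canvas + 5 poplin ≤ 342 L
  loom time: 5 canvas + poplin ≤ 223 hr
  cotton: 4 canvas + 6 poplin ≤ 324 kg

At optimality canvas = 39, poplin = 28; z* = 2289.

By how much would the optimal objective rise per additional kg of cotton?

5

At the optimum: dye uses 335 of 342 (slack = 7); loom time uses 223 of 223 (binding); cotton uses 324 of 324 (binding).
Slack constraints have shadow price 0 (complementary slackness).
From A_Bᵀ y = c: 5·y_loom time + 4·y_cotton = 35; 1·y_loom time + 6·y_cotton = 33.
→ y_loom time = 3 and y_cotton = 5.
Shadow price of cotton = 5.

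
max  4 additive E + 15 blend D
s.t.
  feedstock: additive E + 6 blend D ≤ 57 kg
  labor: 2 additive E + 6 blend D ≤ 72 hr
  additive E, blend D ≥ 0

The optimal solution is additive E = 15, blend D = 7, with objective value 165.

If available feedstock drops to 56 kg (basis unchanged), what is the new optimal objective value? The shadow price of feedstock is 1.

164

Δb = -1, so new z* = 165 + (1)·(-1) = 165 − 1 = 164.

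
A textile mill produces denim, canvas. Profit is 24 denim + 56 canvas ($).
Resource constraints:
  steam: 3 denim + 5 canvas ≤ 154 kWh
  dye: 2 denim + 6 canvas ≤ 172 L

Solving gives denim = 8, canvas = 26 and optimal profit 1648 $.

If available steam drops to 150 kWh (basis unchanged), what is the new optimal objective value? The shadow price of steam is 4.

Δb = -4, so new z* = 1648 + (4)·(-4) = 1648 − 16 = 1632.

1632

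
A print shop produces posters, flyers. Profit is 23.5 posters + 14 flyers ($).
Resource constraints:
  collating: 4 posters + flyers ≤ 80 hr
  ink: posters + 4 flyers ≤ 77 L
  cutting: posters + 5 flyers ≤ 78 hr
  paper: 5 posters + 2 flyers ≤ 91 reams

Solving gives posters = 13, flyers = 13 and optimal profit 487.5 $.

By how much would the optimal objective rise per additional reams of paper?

At the optimum: collating uses 65 of 80 (slack = 15); ink uses 65 of 77 (slack = 12); cutting uses 78 of 78 (binding); paper uses 91 of 91 (binding).
Slack constraints have shadow price 0 (complementary slackness).
Dual feasibility on the basic columns requires 1·y_cutting + 5·y_paper = 23.5, 5·y_cutting + 2·y_paper = 14.
Solving: y_cutting = 1, y_paper = 4.5.
Shadow price of paper = 4.5.

4.5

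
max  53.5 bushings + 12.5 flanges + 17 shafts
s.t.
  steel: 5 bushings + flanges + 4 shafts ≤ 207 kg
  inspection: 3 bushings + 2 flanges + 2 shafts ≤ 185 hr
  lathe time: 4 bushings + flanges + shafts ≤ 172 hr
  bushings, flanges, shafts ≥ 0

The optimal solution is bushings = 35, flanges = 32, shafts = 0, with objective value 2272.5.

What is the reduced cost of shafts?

-6

At the optimum: steel uses 207 of 207 (binding); inspection uses 169 of 185 (slack = 16); lathe time uses 172 of 172 (binding).
Since inspection is not tight, its dual is 0.
The binding rows give the dual system: 5·y_steel + 4·y_lathe time = 53.5 and 1·y_steel + 1·y_lathe time = 12.5.
→ y_steel = 3.5 and y_lathe time = 9.
Reduced cost of shafts: c₃ − yᵀa₃ = 17 − (3.5·4 + 9·1) = 17 − 23 = -6.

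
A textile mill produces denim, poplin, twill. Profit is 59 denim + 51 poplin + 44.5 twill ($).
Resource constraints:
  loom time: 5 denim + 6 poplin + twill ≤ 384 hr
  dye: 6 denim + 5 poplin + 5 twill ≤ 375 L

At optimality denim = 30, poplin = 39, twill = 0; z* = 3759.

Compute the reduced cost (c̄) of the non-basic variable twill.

Check each constraint at x*: loom time 384/384 (tight); dye 375/375 (tight).
Dual feasibility on the basic columns requires 5·y_loom time + 6·y_dye = 59, 6·y_loom time + 5·y_dye = 51.
Solving: y_loom time = 1, y_dye = 9.
Reduced cost of twill: c₃ − yᵀa₃ = 44.5 − (1·1 + 9·5) = 44.5 − 46 = -1.5.

-1.5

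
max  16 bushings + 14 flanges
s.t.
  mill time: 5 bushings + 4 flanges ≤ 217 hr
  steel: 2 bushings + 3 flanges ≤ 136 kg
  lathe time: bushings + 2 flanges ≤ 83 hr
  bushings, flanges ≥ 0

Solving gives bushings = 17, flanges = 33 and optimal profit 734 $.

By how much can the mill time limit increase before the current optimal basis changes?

18

Binding constraints: mill time, lathe time. The basis is B = [[5,4],[1,2]] with det 6.
Per unit increase in mill time, x* moves by d = (0.3333, -0.1667).
The basis stays optimal until steel becomes binding; allowable increase = 18 hr.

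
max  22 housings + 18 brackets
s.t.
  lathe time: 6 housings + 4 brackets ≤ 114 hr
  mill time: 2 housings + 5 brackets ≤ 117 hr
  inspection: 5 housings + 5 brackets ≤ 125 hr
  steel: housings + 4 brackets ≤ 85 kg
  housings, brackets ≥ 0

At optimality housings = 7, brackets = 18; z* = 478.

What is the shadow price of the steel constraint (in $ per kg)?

0

Check each constraint at x*: lathe time 114/114 (tight); mill time 104/117 (slack 13); inspection 125/125 (tight); steel 79/85 (slack 6).
By complementary slackness, y = 0 for the non-binding constraints.
From A_Bᵀ y = c: 6·y_lathe time + 5·y_inspection = 22; 4·y_lathe time + 5·y_inspection = 18.
→ y_lathe time = 2 and y_inspection = 2.
Shadow price of steel = 0.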